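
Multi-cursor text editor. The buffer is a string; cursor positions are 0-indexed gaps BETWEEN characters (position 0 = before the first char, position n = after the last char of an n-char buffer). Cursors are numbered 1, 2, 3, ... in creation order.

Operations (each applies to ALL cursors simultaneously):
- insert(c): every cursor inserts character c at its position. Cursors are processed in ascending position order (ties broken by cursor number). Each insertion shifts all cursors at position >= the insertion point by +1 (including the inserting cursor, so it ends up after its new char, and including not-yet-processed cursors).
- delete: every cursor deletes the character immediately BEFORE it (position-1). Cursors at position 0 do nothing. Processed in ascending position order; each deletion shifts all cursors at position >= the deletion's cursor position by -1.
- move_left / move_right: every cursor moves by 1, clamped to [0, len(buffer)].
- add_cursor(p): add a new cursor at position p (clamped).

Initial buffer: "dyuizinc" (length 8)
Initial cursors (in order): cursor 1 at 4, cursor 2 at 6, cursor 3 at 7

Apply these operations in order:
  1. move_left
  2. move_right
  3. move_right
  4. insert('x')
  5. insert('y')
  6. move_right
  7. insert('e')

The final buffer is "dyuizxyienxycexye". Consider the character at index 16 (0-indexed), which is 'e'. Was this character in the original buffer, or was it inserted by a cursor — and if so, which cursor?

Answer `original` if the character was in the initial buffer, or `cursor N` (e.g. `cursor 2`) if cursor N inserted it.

After op 1 (move_left): buffer="dyuizinc" (len 8), cursors c1@3 c2@5 c3@6, authorship ........
After op 2 (move_right): buffer="dyuizinc" (len 8), cursors c1@4 c2@6 c3@7, authorship ........
After op 3 (move_right): buffer="dyuizinc" (len 8), cursors c1@5 c2@7 c3@8, authorship ........
After op 4 (insert('x')): buffer="dyuizxinxcx" (len 11), cursors c1@6 c2@9 c3@11, authorship .....1..2.3
After op 5 (insert('y')): buffer="dyuizxyinxycxy" (len 14), cursors c1@7 c2@11 c3@14, authorship .....11..22.33
After op 6 (move_right): buffer="dyuizxyinxycxy" (len 14), cursors c1@8 c2@12 c3@14, authorship .....11..22.33
After op 7 (insert('e')): buffer="dyuizxyienxycexye" (len 17), cursors c1@9 c2@14 c3@17, authorship .....11.1.22.2333
Authorship (.=original, N=cursor N): . . . . . 1 1 . 1 . 2 2 . 2 3 3 3
Index 16: author = 3

Answer: cursor 3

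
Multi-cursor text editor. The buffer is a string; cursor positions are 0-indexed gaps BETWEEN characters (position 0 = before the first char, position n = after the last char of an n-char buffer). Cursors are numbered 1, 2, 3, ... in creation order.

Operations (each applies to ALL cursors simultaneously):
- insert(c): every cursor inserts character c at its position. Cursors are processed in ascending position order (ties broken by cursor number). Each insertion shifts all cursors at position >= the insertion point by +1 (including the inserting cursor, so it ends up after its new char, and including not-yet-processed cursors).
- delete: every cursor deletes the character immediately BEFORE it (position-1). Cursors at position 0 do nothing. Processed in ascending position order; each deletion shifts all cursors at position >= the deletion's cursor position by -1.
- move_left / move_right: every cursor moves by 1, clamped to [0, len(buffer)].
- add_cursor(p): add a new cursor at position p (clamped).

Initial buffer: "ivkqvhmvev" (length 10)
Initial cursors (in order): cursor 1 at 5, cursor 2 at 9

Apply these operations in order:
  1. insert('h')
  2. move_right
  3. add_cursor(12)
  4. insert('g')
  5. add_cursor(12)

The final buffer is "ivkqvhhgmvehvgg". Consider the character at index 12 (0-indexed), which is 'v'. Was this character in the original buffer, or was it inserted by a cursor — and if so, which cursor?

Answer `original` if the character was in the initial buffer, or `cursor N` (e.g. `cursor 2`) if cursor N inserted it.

Answer: original

Derivation:
After op 1 (insert('h')): buffer="ivkqvhhmvehv" (len 12), cursors c1@6 c2@11, authorship .....1....2.
After op 2 (move_right): buffer="ivkqvhhmvehv" (len 12), cursors c1@7 c2@12, authorship .....1....2.
After op 3 (add_cursor(12)): buffer="ivkqvhhmvehv" (len 12), cursors c1@7 c2@12 c3@12, authorship .....1....2.
After op 4 (insert('g')): buffer="ivkqvhhgmvehvgg" (len 15), cursors c1@8 c2@15 c3@15, authorship .....1.1...2.23
After op 5 (add_cursor(12)): buffer="ivkqvhhgmvehvgg" (len 15), cursors c1@8 c4@12 c2@15 c3@15, authorship .....1.1...2.23
Authorship (.=original, N=cursor N): . . . . . 1 . 1 . . . 2 . 2 3
Index 12: author = original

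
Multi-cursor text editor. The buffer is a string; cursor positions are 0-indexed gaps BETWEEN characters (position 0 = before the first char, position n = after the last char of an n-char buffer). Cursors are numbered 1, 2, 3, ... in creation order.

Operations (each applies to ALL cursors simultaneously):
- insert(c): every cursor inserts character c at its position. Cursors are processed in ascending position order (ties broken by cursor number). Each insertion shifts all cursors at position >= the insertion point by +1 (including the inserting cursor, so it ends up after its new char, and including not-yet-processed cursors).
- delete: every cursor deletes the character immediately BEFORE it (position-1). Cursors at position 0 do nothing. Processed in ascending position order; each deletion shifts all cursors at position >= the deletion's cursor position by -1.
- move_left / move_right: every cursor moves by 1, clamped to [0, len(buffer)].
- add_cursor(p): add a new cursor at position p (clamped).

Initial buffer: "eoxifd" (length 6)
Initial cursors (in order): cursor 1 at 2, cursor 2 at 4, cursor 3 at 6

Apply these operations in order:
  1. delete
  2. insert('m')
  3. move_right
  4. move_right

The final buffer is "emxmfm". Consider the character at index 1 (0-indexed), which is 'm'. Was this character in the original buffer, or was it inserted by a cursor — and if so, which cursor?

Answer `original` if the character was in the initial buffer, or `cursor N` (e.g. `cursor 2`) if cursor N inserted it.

Answer: cursor 1

Derivation:
After op 1 (delete): buffer="exf" (len 3), cursors c1@1 c2@2 c3@3, authorship ...
After op 2 (insert('m')): buffer="emxmfm" (len 6), cursors c1@2 c2@4 c3@6, authorship .1.2.3
After op 3 (move_right): buffer="emxmfm" (len 6), cursors c1@3 c2@5 c3@6, authorship .1.2.3
After op 4 (move_right): buffer="emxmfm" (len 6), cursors c1@4 c2@6 c3@6, authorship .1.2.3
Authorship (.=original, N=cursor N): . 1 . 2 . 3
Index 1: author = 1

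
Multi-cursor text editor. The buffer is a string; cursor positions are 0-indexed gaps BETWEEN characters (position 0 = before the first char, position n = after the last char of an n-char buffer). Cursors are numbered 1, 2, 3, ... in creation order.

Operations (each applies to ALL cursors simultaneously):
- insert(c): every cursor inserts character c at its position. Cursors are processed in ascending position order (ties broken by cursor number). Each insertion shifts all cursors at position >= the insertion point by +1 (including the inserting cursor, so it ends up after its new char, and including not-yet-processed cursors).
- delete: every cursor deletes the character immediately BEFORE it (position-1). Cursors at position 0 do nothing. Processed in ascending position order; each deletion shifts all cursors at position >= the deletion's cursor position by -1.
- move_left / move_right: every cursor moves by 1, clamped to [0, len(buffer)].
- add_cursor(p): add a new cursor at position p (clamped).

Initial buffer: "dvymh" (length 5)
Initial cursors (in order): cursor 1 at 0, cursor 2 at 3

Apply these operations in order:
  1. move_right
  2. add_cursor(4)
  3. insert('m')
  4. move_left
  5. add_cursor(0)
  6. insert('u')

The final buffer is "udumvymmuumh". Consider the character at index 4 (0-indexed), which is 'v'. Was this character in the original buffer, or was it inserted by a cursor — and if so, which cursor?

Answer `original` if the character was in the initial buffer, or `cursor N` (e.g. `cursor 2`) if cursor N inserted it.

Answer: original

Derivation:
After op 1 (move_right): buffer="dvymh" (len 5), cursors c1@1 c2@4, authorship .....
After op 2 (add_cursor(4)): buffer="dvymh" (len 5), cursors c1@1 c2@4 c3@4, authorship .....
After op 3 (insert('m')): buffer="dmvymmmh" (len 8), cursors c1@2 c2@7 c3@7, authorship .1...23.
After op 4 (move_left): buffer="dmvymmmh" (len 8), cursors c1@1 c2@6 c3@6, authorship .1...23.
After op 5 (add_cursor(0)): buffer="dmvymmmh" (len 8), cursors c4@0 c1@1 c2@6 c3@6, authorship .1...23.
After op 6 (insert('u')): buffer="udumvymmuumh" (len 12), cursors c4@1 c1@3 c2@10 c3@10, authorship 4.11...2233.
Authorship (.=original, N=cursor N): 4 . 1 1 . . . 2 2 3 3 .
Index 4: author = original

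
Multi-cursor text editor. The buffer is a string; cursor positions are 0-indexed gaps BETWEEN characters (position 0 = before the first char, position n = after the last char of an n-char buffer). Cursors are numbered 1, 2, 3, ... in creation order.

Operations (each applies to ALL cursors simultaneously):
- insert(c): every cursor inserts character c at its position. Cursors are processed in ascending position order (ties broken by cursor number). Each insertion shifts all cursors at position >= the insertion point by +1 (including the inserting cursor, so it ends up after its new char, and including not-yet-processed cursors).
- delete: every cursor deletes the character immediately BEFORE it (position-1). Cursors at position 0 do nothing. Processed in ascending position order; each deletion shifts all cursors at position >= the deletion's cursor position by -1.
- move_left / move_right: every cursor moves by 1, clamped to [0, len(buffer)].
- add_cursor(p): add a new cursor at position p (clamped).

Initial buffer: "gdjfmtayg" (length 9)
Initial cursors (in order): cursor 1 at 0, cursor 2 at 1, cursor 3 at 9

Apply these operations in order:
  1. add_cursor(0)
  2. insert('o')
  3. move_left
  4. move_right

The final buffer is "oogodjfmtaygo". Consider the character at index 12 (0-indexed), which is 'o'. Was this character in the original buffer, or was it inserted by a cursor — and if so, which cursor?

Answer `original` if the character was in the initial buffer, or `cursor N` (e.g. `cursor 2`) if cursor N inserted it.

Answer: cursor 3

Derivation:
After op 1 (add_cursor(0)): buffer="gdjfmtayg" (len 9), cursors c1@0 c4@0 c2@1 c3@9, authorship .........
After op 2 (insert('o')): buffer="oogodjfmtaygo" (len 13), cursors c1@2 c4@2 c2@4 c3@13, authorship 14.2........3
After op 3 (move_left): buffer="oogodjfmtaygo" (len 13), cursors c1@1 c4@1 c2@3 c3@12, authorship 14.2........3
After op 4 (move_right): buffer="oogodjfmtaygo" (len 13), cursors c1@2 c4@2 c2@4 c3@13, authorship 14.2........3
Authorship (.=original, N=cursor N): 1 4 . 2 . . . . . . . . 3
Index 12: author = 3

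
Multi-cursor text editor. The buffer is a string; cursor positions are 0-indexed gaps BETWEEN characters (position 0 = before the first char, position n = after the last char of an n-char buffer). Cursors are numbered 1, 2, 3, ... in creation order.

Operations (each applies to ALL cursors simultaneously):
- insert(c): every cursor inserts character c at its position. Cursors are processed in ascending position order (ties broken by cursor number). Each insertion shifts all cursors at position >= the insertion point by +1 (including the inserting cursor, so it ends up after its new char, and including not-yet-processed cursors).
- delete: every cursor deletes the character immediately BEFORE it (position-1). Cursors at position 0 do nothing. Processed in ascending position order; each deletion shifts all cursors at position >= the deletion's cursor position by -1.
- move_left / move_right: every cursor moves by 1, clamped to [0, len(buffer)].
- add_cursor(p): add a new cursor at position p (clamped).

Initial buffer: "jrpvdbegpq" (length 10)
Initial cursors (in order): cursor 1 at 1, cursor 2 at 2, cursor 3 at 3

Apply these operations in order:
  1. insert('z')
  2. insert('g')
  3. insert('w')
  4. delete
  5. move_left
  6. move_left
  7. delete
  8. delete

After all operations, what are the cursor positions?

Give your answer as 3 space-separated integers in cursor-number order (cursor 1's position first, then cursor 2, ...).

After op 1 (insert('z')): buffer="jzrzpzvdbegpq" (len 13), cursors c1@2 c2@4 c3@6, authorship .1.2.3.......
After op 2 (insert('g')): buffer="jzgrzgpzgvdbegpq" (len 16), cursors c1@3 c2@6 c3@9, authorship .11.22.33.......
After op 3 (insert('w')): buffer="jzgwrzgwpzgwvdbegpq" (len 19), cursors c1@4 c2@8 c3@12, authorship .111.222.333.......
After op 4 (delete): buffer="jzgrzgpzgvdbegpq" (len 16), cursors c1@3 c2@6 c3@9, authorship .11.22.33.......
After op 5 (move_left): buffer="jzgrzgpzgvdbegpq" (len 16), cursors c1@2 c2@5 c3@8, authorship .11.22.33.......
After op 6 (move_left): buffer="jzgrzgpzgvdbegpq" (len 16), cursors c1@1 c2@4 c3@7, authorship .11.22.33.......
After op 7 (delete): buffer="zgzgzgvdbegpq" (len 13), cursors c1@0 c2@2 c3@4, authorship 112233.......
After op 8 (delete): buffer="zzzgvdbegpq" (len 11), cursors c1@0 c2@1 c3@2, authorship 1233.......

Answer: 0 1 2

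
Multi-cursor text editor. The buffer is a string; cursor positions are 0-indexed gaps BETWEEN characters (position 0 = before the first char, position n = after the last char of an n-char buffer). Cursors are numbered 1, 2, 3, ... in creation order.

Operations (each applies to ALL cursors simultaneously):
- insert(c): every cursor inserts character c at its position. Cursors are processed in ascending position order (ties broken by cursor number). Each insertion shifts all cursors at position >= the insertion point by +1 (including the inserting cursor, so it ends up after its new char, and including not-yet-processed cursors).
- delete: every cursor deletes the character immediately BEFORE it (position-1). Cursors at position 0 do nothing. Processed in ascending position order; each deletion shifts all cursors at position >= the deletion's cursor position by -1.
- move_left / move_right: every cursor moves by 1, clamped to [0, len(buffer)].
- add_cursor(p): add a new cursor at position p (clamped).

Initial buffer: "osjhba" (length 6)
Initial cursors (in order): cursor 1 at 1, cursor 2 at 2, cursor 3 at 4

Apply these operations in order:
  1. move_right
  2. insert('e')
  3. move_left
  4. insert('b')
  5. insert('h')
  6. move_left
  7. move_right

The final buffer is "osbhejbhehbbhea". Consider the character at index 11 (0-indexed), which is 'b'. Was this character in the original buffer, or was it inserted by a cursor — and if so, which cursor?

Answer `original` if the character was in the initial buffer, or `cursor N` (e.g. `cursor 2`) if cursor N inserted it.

Answer: cursor 3

Derivation:
After op 1 (move_right): buffer="osjhba" (len 6), cursors c1@2 c2@3 c3@5, authorship ......
After op 2 (insert('e')): buffer="osejehbea" (len 9), cursors c1@3 c2@5 c3@8, authorship ..1.2..3.
After op 3 (move_left): buffer="osejehbea" (len 9), cursors c1@2 c2@4 c3@7, authorship ..1.2..3.
After op 4 (insert('b')): buffer="osbejbehbbea" (len 12), cursors c1@3 c2@6 c3@10, authorship ..11.22..33.
After op 5 (insert('h')): buffer="osbhejbhehbbhea" (len 15), cursors c1@4 c2@8 c3@13, authorship ..111.222..333.
After op 6 (move_left): buffer="osbhejbhehbbhea" (len 15), cursors c1@3 c2@7 c3@12, authorship ..111.222..333.
After op 7 (move_right): buffer="osbhejbhehbbhea" (len 15), cursors c1@4 c2@8 c3@13, authorship ..111.222..333.
Authorship (.=original, N=cursor N): . . 1 1 1 . 2 2 2 . . 3 3 3 .
Index 11: author = 3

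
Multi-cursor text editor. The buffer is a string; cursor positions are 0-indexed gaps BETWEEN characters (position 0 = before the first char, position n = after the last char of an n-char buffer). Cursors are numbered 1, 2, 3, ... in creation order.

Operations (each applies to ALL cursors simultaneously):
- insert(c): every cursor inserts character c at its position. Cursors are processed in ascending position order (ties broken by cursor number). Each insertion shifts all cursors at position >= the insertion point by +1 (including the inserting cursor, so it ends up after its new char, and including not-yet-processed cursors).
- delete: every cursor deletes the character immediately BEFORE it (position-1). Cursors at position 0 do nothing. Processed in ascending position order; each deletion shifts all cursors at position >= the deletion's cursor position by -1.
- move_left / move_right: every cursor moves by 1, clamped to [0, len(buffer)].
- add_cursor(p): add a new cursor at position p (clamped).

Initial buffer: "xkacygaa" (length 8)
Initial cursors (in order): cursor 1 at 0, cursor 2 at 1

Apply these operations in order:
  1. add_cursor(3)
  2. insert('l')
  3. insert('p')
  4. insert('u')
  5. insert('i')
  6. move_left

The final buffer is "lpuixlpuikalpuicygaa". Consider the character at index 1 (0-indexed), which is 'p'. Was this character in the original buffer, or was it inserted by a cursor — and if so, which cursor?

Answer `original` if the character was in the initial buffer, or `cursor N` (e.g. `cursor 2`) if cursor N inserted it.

After op 1 (add_cursor(3)): buffer="xkacygaa" (len 8), cursors c1@0 c2@1 c3@3, authorship ........
After op 2 (insert('l')): buffer="lxlkalcygaa" (len 11), cursors c1@1 c2@3 c3@6, authorship 1.2..3.....
After op 3 (insert('p')): buffer="lpxlpkalpcygaa" (len 14), cursors c1@2 c2@5 c3@9, authorship 11.22..33.....
After op 4 (insert('u')): buffer="lpuxlpukalpucygaa" (len 17), cursors c1@3 c2@7 c3@12, authorship 111.222..333.....
After op 5 (insert('i')): buffer="lpuixlpuikalpuicygaa" (len 20), cursors c1@4 c2@9 c3@15, authorship 1111.2222..3333.....
After op 6 (move_left): buffer="lpuixlpuikalpuicygaa" (len 20), cursors c1@3 c2@8 c3@14, authorship 1111.2222..3333.....
Authorship (.=original, N=cursor N): 1 1 1 1 . 2 2 2 2 . . 3 3 3 3 . . . . .
Index 1: author = 1

Answer: cursor 1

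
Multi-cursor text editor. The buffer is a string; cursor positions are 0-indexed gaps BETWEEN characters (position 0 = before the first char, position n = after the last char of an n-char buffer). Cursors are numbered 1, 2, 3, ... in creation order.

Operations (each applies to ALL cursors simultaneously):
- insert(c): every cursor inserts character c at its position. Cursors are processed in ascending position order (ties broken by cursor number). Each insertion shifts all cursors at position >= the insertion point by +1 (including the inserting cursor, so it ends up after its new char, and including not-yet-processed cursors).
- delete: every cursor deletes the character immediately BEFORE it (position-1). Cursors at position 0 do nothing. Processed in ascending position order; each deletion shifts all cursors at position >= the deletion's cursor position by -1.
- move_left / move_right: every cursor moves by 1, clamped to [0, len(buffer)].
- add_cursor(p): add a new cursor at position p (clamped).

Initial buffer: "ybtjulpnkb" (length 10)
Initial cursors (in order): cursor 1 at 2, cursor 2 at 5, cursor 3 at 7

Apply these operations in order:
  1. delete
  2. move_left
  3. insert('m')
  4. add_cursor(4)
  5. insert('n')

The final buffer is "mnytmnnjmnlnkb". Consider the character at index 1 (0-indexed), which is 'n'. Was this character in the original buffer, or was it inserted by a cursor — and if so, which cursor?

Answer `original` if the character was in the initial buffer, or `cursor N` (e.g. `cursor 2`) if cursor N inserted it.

After op 1 (delete): buffer="ytjlnkb" (len 7), cursors c1@1 c2@3 c3@4, authorship .......
After op 2 (move_left): buffer="ytjlnkb" (len 7), cursors c1@0 c2@2 c3@3, authorship .......
After op 3 (insert('m')): buffer="mytmjmlnkb" (len 10), cursors c1@1 c2@4 c3@6, authorship 1..2.3....
After op 4 (add_cursor(4)): buffer="mytmjmlnkb" (len 10), cursors c1@1 c2@4 c4@4 c3@6, authorship 1..2.3....
After op 5 (insert('n')): buffer="mnytmnnjmnlnkb" (len 14), cursors c1@2 c2@7 c4@7 c3@10, authorship 11..224.33....
Authorship (.=original, N=cursor N): 1 1 . . 2 2 4 . 3 3 . . . .
Index 1: author = 1

Answer: cursor 1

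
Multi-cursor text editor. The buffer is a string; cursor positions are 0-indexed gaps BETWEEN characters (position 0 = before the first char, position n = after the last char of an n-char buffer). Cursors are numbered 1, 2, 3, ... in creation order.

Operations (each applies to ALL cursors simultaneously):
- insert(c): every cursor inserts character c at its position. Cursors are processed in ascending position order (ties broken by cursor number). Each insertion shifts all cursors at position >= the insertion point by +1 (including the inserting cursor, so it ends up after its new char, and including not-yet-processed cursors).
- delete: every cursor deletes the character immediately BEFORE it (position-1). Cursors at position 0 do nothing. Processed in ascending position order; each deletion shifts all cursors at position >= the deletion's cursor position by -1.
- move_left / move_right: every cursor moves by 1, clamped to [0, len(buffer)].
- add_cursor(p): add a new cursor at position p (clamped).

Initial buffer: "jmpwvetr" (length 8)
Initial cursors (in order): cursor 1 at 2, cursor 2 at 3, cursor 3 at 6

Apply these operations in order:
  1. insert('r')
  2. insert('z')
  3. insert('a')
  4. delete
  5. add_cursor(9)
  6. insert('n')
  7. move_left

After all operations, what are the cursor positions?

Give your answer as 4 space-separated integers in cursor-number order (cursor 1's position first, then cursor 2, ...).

Answer: 4 8 15 11

Derivation:
After op 1 (insert('r')): buffer="jmrprwvertr" (len 11), cursors c1@3 c2@5 c3@9, authorship ..1.2...3..
After op 2 (insert('z')): buffer="jmrzprzwverztr" (len 14), cursors c1@4 c2@7 c3@12, authorship ..11.22...33..
After op 3 (insert('a')): buffer="jmrzaprzawverzatr" (len 17), cursors c1@5 c2@9 c3@15, authorship ..111.222...333..
After op 4 (delete): buffer="jmrzprzwverztr" (len 14), cursors c1@4 c2@7 c3@12, authorship ..11.22...33..
After op 5 (add_cursor(9)): buffer="jmrzprzwverztr" (len 14), cursors c1@4 c2@7 c4@9 c3@12, authorship ..11.22...33..
After op 6 (insert('n')): buffer="jmrznprznwvnerzntr" (len 18), cursors c1@5 c2@9 c4@12 c3@16, authorship ..111.222..4.333..
After op 7 (move_left): buffer="jmrznprznwvnerzntr" (len 18), cursors c1@4 c2@8 c4@11 c3@15, authorship ..111.222..4.333..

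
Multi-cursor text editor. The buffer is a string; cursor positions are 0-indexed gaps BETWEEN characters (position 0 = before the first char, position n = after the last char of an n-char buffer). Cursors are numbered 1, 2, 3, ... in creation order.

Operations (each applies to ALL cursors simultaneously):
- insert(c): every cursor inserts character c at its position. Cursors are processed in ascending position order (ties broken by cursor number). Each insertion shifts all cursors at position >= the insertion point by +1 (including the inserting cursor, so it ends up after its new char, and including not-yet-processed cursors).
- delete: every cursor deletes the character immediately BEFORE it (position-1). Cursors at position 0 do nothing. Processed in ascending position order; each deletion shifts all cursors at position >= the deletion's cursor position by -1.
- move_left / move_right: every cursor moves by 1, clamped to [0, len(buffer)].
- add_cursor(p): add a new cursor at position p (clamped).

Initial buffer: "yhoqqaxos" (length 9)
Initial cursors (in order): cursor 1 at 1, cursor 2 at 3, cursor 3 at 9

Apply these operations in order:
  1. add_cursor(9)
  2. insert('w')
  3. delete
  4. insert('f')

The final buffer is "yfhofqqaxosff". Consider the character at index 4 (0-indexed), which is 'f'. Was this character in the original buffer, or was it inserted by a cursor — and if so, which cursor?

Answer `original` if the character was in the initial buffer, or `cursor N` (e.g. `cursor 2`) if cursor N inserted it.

Answer: cursor 2

Derivation:
After op 1 (add_cursor(9)): buffer="yhoqqaxos" (len 9), cursors c1@1 c2@3 c3@9 c4@9, authorship .........
After op 2 (insert('w')): buffer="ywhowqqaxosww" (len 13), cursors c1@2 c2@5 c3@13 c4@13, authorship .1..2......34
After op 3 (delete): buffer="yhoqqaxos" (len 9), cursors c1@1 c2@3 c3@9 c4@9, authorship .........
After op 4 (insert('f')): buffer="yfhofqqaxosff" (len 13), cursors c1@2 c2@5 c3@13 c4@13, authorship .1..2......34
Authorship (.=original, N=cursor N): . 1 . . 2 . . . . . . 3 4
Index 4: author = 2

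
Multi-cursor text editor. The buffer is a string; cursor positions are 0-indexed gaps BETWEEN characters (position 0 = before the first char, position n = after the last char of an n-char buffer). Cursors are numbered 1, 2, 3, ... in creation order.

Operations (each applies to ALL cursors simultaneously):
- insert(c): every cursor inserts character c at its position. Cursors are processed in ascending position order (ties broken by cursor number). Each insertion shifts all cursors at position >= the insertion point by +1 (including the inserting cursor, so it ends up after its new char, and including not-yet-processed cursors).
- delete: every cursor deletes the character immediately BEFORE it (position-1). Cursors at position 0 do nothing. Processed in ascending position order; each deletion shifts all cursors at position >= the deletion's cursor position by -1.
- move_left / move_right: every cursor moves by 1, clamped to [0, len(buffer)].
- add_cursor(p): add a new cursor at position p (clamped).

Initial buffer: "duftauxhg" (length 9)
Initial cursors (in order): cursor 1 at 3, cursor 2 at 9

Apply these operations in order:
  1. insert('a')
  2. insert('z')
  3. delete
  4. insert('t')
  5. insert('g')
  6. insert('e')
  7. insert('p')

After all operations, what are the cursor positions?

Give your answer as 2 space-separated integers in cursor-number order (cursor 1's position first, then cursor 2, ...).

Answer: 8 19

Derivation:
After op 1 (insert('a')): buffer="dufatauxhga" (len 11), cursors c1@4 c2@11, authorship ...1......2
After op 2 (insert('z')): buffer="dufaztauxhgaz" (len 13), cursors c1@5 c2@13, authorship ...11......22
After op 3 (delete): buffer="dufatauxhga" (len 11), cursors c1@4 c2@11, authorship ...1......2
After op 4 (insert('t')): buffer="dufattauxhgat" (len 13), cursors c1@5 c2@13, authorship ...11......22
After op 5 (insert('g')): buffer="dufatgtauxhgatg" (len 15), cursors c1@6 c2@15, authorship ...111......222
After op 6 (insert('e')): buffer="dufatgetauxhgatge" (len 17), cursors c1@7 c2@17, authorship ...1111......2222
After op 7 (insert('p')): buffer="dufatgeptauxhgatgep" (len 19), cursors c1@8 c2@19, authorship ...11111......22222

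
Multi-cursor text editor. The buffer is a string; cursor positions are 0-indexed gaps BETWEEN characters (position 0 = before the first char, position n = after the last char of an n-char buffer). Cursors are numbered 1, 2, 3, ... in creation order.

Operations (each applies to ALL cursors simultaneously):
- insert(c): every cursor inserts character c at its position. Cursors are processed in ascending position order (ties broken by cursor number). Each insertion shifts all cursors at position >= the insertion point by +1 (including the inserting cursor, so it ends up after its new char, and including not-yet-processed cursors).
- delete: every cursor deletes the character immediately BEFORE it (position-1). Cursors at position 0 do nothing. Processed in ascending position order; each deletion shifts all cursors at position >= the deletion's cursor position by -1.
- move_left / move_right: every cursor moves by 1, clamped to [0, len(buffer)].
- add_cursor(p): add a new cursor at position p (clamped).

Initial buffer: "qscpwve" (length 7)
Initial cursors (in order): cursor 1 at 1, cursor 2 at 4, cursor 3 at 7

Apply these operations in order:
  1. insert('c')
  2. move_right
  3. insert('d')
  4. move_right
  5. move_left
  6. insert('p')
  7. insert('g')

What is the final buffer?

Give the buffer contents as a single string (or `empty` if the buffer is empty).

After op 1 (insert('c')): buffer="qcscpcwvec" (len 10), cursors c1@2 c2@6 c3@10, authorship .1...2...3
After op 2 (move_right): buffer="qcscpcwvec" (len 10), cursors c1@3 c2@7 c3@10, authorship .1...2...3
After op 3 (insert('d')): buffer="qcsdcpcwdvecd" (len 13), cursors c1@4 c2@9 c3@13, authorship .1.1..2.2..33
After op 4 (move_right): buffer="qcsdcpcwdvecd" (len 13), cursors c1@5 c2@10 c3@13, authorship .1.1..2.2..33
After op 5 (move_left): buffer="qcsdcpcwdvecd" (len 13), cursors c1@4 c2@9 c3@12, authorship .1.1..2.2..33
After op 6 (insert('p')): buffer="qcsdpcpcwdpvecpd" (len 16), cursors c1@5 c2@11 c3@15, authorship .1.11..2.22..333
After op 7 (insert('g')): buffer="qcsdpgcpcwdpgvecpgd" (len 19), cursors c1@6 c2@13 c3@18, authorship .1.111..2.222..3333

Answer: qcsdpgcpcwdpgvecpgd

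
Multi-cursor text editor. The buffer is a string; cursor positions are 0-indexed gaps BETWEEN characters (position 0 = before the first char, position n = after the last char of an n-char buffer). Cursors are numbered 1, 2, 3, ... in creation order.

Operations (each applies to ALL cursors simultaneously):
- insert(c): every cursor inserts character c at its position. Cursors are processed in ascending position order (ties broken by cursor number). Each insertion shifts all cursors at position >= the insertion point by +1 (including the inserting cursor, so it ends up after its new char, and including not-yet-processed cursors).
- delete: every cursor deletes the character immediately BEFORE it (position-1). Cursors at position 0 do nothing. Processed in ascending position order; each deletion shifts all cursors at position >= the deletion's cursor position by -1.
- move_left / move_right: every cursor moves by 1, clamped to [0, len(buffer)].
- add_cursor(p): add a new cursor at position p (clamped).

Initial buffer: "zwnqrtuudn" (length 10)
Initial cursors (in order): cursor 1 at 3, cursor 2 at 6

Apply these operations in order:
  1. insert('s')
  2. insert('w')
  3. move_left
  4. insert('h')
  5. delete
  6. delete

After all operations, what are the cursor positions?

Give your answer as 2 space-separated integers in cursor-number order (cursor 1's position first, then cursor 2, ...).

Answer: 3 7

Derivation:
After op 1 (insert('s')): buffer="zwnsqrtsuudn" (len 12), cursors c1@4 c2@8, authorship ...1...2....
After op 2 (insert('w')): buffer="zwnswqrtswuudn" (len 14), cursors c1@5 c2@10, authorship ...11...22....
After op 3 (move_left): buffer="zwnswqrtswuudn" (len 14), cursors c1@4 c2@9, authorship ...11...22....
After op 4 (insert('h')): buffer="zwnshwqrtshwuudn" (len 16), cursors c1@5 c2@11, authorship ...111...222....
After op 5 (delete): buffer="zwnswqrtswuudn" (len 14), cursors c1@4 c2@9, authorship ...11...22....
After op 6 (delete): buffer="zwnwqrtwuudn" (len 12), cursors c1@3 c2@7, authorship ...1...2....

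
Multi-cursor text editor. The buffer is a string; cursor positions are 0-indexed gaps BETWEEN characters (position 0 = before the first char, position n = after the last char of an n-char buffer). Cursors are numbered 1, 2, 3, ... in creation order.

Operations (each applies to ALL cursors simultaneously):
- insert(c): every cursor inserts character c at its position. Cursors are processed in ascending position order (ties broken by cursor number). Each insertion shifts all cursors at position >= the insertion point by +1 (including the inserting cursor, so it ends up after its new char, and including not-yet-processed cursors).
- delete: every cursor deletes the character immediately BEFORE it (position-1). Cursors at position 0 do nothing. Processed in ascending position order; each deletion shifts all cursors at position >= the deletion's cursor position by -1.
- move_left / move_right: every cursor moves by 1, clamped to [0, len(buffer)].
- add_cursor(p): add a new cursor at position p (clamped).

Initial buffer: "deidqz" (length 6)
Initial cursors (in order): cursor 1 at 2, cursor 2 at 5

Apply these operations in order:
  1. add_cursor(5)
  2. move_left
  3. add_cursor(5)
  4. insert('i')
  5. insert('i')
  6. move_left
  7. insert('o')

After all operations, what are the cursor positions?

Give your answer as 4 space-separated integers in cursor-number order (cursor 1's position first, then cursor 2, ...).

After op 1 (add_cursor(5)): buffer="deidqz" (len 6), cursors c1@2 c2@5 c3@5, authorship ......
After op 2 (move_left): buffer="deidqz" (len 6), cursors c1@1 c2@4 c3@4, authorship ......
After op 3 (add_cursor(5)): buffer="deidqz" (len 6), cursors c1@1 c2@4 c3@4 c4@5, authorship ......
After op 4 (insert('i')): buffer="dieidiiqiz" (len 10), cursors c1@2 c2@7 c3@7 c4@9, authorship .1...23.4.
After op 5 (insert('i')): buffer="diieidiiiiqiiz" (len 14), cursors c1@3 c2@10 c3@10 c4@13, authorship .11...2323.44.
After op 6 (move_left): buffer="diieidiiiiqiiz" (len 14), cursors c1@2 c2@9 c3@9 c4@12, authorship .11...2323.44.
After op 7 (insert('o')): buffer="dioieidiiiooiqioiz" (len 18), cursors c1@3 c2@12 c3@12 c4@16, authorship .111...232233.444.

Answer: 3 12 12 16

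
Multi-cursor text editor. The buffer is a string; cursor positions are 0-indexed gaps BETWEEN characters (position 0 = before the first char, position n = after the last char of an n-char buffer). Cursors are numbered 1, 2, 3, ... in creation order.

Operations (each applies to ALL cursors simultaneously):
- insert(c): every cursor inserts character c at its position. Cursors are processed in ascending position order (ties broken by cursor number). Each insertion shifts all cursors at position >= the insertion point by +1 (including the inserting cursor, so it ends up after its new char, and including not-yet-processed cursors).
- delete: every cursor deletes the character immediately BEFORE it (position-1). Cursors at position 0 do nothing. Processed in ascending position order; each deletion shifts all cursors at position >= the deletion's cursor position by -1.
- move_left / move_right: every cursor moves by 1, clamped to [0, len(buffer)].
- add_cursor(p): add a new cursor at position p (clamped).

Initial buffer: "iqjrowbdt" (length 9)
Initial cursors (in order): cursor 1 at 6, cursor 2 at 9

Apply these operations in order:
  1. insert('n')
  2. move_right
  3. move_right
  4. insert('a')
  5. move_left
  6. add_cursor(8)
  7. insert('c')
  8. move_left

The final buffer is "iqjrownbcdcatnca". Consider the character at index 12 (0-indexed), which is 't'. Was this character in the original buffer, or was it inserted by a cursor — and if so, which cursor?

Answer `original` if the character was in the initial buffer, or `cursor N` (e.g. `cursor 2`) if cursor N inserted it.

Answer: original

Derivation:
After op 1 (insert('n')): buffer="iqjrownbdtn" (len 11), cursors c1@7 c2@11, authorship ......1...2
After op 2 (move_right): buffer="iqjrownbdtn" (len 11), cursors c1@8 c2@11, authorship ......1...2
After op 3 (move_right): buffer="iqjrownbdtn" (len 11), cursors c1@9 c2@11, authorship ......1...2
After op 4 (insert('a')): buffer="iqjrownbdatna" (len 13), cursors c1@10 c2@13, authorship ......1..1.22
After op 5 (move_left): buffer="iqjrownbdatna" (len 13), cursors c1@9 c2@12, authorship ......1..1.22
After op 6 (add_cursor(8)): buffer="iqjrownbdatna" (len 13), cursors c3@8 c1@9 c2@12, authorship ......1..1.22
After op 7 (insert('c')): buffer="iqjrownbcdcatnca" (len 16), cursors c3@9 c1@11 c2@15, authorship ......1.3.11.222
After op 8 (move_left): buffer="iqjrownbcdcatnca" (len 16), cursors c3@8 c1@10 c2@14, authorship ......1.3.11.222
Authorship (.=original, N=cursor N): . . . . . . 1 . 3 . 1 1 . 2 2 2
Index 12: author = original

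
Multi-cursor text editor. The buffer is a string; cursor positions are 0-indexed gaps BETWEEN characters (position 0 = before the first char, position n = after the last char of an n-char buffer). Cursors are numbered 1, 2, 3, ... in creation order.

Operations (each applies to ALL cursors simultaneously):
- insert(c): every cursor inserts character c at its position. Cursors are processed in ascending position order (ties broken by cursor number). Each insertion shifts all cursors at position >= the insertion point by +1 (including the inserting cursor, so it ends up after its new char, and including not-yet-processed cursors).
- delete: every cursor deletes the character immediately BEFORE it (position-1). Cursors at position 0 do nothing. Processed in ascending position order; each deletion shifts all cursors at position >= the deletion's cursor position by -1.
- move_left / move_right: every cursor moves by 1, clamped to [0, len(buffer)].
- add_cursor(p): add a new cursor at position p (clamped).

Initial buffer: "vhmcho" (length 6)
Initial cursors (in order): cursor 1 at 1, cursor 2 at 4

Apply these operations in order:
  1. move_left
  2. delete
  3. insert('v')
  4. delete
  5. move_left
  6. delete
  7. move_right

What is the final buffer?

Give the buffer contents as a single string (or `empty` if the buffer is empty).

Answer: hcho

Derivation:
After op 1 (move_left): buffer="vhmcho" (len 6), cursors c1@0 c2@3, authorship ......
After op 2 (delete): buffer="vhcho" (len 5), cursors c1@0 c2@2, authorship .....
After op 3 (insert('v')): buffer="vvhvcho" (len 7), cursors c1@1 c2@4, authorship 1..2...
After op 4 (delete): buffer="vhcho" (len 5), cursors c1@0 c2@2, authorship .....
After op 5 (move_left): buffer="vhcho" (len 5), cursors c1@0 c2@1, authorship .....
After op 6 (delete): buffer="hcho" (len 4), cursors c1@0 c2@0, authorship ....
After op 7 (move_right): buffer="hcho" (len 4), cursors c1@1 c2@1, authorship ....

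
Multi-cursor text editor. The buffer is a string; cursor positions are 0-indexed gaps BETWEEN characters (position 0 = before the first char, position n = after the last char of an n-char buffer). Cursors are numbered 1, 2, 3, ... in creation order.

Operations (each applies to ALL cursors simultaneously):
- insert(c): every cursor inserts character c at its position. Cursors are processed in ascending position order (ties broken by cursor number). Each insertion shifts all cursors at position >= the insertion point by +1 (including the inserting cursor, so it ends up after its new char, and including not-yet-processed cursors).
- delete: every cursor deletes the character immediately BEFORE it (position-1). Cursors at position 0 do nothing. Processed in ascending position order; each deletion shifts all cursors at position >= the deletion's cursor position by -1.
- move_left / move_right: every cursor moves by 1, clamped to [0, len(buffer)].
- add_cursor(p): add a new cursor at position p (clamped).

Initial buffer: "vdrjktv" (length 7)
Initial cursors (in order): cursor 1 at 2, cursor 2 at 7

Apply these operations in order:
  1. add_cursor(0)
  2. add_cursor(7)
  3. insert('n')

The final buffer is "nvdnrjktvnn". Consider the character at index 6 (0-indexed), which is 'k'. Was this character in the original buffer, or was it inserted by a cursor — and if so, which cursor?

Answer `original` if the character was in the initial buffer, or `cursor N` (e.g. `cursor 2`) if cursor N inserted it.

After op 1 (add_cursor(0)): buffer="vdrjktv" (len 7), cursors c3@0 c1@2 c2@7, authorship .......
After op 2 (add_cursor(7)): buffer="vdrjktv" (len 7), cursors c3@0 c1@2 c2@7 c4@7, authorship .......
After op 3 (insert('n')): buffer="nvdnrjktvnn" (len 11), cursors c3@1 c1@4 c2@11 c4@11, authorship 3..1.....24
Authorship (.=original, N=cursor N): 3 . . 1 . . . . . 2 4
Index 6: author = original

Answer: original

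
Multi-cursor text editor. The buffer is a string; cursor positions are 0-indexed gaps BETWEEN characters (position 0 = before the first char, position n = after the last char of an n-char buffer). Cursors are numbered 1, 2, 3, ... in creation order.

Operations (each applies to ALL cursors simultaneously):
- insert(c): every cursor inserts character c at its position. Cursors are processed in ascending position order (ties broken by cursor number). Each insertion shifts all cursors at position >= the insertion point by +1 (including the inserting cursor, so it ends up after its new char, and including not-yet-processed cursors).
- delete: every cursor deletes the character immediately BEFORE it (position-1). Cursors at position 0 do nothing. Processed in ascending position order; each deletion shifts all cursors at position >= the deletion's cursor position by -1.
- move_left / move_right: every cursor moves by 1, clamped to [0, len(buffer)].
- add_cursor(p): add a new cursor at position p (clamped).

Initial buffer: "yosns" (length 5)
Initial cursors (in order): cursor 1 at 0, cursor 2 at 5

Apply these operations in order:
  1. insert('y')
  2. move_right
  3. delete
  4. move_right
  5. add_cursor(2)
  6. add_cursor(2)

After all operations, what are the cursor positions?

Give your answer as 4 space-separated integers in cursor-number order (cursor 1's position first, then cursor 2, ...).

Answer: 2 5 2 2

Derivation:
After op 1 (insert('y')): buffer="yyosnsy" (len 7), cursors c1@1 c2@7, authorship 1.....2
After op 2 (move_right): buffer="yyosnsy" (len 7), cursors c1@2 c2@7, authorship 1.....2
After op 3 (delete): buffer="yosns" (len 5), cursors c1@1 c2@5, authorship 1....
After op 4 (move_right): buffer="yosns" (len 5), cursors c1@2 c2@5, authorship 1....
After op 5 (add_cursor(2)): buffer="yosns" (len 5), cursors c1@2 c3@2 c2@5, authorship 1....
After op 6 (add_cursor(2)): buffer="yosns" (len 5), cursors c1@2 c3@2 c4@2 c2@5, authorship 1....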